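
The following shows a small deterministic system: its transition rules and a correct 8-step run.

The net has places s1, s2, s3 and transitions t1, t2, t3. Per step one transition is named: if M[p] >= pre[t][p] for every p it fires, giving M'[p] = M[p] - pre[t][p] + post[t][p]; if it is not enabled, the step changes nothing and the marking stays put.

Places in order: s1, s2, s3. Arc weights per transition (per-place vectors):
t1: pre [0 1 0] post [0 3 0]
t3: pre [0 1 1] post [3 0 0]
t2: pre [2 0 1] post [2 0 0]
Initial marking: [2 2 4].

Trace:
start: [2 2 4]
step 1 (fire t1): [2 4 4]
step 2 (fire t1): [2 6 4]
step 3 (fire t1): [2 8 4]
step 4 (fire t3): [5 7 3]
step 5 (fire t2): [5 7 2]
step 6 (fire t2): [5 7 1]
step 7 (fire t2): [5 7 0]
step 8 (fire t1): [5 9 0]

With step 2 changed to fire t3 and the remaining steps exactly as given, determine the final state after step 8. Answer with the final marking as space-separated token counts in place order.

8 6 0

(re-executing from step 2 with the substitution; state before step 2: [2 4 4])
step 2 (fire t3): [5 3 3]
step 3 (fire t1): [5 5 3]
step 4 (fire t3): [8 4 2]
step 5 (fire t2): [8 4 1]
step 6 (fire t2): [8 4 0]
step 7 (fire t2): [8 4 0]
step 8 (fire t1): [8 6 0]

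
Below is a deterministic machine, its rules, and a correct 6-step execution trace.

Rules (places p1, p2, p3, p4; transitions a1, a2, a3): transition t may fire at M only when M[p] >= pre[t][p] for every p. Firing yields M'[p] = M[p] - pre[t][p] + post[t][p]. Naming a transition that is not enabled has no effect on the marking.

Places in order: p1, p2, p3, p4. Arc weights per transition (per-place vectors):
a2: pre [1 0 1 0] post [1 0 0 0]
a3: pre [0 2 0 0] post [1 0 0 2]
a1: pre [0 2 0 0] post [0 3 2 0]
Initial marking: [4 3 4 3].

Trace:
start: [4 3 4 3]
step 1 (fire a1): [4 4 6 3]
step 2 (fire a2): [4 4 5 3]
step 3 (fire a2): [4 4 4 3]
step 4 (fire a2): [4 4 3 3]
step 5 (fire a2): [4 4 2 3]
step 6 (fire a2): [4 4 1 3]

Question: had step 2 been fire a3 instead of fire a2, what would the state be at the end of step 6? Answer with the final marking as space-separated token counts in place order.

(re-executing from step 2 with the substitution; state before step 2: [4 4 6 3])
step 2 (fire a3): [5 2 6 5]
step 3 (fire a2): [5 2 5 5]
step 4 (fire a2): [5 2 4 5]
step 5 (fire a2): [5 2 3 5]
step 6 (fire a2): [5 2 2 5]

5 2 2 5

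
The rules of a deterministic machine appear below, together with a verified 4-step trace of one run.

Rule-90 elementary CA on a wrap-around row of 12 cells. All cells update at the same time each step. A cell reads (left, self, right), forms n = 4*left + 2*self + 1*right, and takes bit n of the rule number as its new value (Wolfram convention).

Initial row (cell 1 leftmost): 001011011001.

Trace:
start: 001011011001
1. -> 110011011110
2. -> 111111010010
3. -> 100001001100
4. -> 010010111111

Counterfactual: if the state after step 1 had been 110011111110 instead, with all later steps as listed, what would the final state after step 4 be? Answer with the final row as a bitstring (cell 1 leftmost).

010111101011

state after step 1 := 110011111110
2. -> 111110000010
3. -> 100011000100
4. -> 010111101011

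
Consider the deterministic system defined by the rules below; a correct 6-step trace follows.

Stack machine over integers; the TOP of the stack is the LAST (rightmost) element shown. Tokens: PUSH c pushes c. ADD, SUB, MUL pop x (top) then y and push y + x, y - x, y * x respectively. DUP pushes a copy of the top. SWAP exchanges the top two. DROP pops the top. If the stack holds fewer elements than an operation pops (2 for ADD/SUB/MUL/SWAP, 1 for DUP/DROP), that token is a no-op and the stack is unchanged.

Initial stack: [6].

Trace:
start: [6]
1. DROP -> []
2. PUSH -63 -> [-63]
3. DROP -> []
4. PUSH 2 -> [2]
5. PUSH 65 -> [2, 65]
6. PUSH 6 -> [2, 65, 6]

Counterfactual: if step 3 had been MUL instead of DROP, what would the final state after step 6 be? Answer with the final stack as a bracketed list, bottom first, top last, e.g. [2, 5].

(re-executing from step 3 with the substitution; state before step 3: [-63])
3. MUL -> [-63]
4. PUSH 2 -> [-63, 2]
5. PUSH 65 -> [-63, 2, 65]
6. PUSH 6 -> [-63, 2, 65, 6]

[-63, 2, 65, 6]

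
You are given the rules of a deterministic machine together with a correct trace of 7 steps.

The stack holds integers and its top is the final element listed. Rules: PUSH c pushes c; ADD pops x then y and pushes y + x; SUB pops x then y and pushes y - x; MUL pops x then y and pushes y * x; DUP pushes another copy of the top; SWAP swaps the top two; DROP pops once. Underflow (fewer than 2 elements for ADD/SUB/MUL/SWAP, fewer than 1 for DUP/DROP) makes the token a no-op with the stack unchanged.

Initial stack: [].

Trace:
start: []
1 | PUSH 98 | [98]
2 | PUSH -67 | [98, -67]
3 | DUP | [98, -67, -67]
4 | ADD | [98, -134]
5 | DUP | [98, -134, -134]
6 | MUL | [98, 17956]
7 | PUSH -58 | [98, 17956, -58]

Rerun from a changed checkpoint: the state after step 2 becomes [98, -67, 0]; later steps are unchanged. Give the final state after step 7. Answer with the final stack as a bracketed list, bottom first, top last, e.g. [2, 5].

state after step 2 := [98, -67, 0]
3 | DUP | [98, -67, 0, 0]
4 | ADD | [98, -67, 0]
5 | DUP | [98, -67, 0, 0]
6 | MUL | [98, -67, 0]
7 | PUSH -58 | [98, -67, 0, -58]

[98, -67, 0, -58]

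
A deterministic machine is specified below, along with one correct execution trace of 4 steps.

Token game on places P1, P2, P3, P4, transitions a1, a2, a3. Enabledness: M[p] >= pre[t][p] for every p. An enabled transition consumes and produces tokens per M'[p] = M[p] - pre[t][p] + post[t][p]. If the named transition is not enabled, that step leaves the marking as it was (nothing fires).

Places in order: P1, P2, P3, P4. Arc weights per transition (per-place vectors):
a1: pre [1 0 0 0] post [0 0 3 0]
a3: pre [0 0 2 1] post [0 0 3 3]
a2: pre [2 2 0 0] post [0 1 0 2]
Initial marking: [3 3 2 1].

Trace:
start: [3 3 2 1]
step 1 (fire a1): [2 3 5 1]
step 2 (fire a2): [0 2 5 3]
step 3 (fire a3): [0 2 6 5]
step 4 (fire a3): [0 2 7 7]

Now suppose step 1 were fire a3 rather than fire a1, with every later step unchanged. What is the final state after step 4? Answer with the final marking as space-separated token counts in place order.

1 2 5 9

(re-executing from step 1 with the substitution; state before step 1: [3 3 2 1])
step 1 (fire a3): [3 3 3 3]
step 2 (fire a2): [1 2 3 5]
step 3 (fire a3): [1 2 4 7]
step 4 (fire a3): [1 2 5 9]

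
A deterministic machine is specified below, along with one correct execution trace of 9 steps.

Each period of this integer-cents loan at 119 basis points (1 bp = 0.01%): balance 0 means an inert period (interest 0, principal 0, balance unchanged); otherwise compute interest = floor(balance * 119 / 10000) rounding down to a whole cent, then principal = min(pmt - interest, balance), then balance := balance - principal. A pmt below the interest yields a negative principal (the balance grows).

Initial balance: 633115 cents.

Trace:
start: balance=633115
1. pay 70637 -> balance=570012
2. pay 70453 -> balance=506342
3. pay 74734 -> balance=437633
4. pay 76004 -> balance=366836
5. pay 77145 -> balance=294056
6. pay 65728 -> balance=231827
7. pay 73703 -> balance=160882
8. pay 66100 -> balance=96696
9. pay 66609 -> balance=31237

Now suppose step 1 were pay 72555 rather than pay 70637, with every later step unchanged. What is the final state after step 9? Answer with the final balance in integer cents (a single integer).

(re-executing from step 1 with the substitution; state before step 1: balance=633115)
1. pay 72555 -> balance=568094
2. pay 70453 -> balance=504401
3. pay 74734 -> balance=435669
4. pay 76004 -> balance=364849
5. pay 77145 -> balance=292045
6. pay 65728 -> balance=229792
7. pay 73703 -> balance=158823
8. pay 66100 -> balance=94612
9. pay 66609 -> balance=29128

29128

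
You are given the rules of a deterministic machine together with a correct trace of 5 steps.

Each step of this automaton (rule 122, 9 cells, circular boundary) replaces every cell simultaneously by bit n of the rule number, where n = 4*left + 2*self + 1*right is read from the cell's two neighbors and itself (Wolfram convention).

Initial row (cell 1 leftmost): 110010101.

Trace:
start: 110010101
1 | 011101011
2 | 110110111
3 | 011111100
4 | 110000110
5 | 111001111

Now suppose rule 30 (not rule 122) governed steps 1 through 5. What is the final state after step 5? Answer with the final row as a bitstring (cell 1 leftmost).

(re-executing steps 1..5 under rule 30; state before step 1: 110010101)
1 | 001110101
2 | 111000101
3 | 000101101
4 | 101101001
5 | 001001111

001001111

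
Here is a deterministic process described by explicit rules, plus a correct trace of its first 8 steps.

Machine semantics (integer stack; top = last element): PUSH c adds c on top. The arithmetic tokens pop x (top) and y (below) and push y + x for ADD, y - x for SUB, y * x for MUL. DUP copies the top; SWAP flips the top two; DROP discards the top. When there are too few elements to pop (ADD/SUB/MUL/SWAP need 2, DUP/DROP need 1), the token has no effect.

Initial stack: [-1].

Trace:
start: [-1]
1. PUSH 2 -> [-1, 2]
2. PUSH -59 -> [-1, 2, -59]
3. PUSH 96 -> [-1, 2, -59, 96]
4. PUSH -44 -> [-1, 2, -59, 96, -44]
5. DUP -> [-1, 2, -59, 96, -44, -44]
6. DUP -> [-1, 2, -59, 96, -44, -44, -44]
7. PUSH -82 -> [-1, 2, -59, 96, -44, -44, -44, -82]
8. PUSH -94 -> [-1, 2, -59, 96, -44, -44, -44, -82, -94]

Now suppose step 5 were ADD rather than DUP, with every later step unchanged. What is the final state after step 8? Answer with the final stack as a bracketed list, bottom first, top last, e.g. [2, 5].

(re-executing from step 5 with the substitution; state before step 5: [-1, 2, -59, 96, -44])
5. ADD -> [-1, 2, -59, 52]
6. DUP -> [-1, 2, -59, 52, 52]
7. PUSH -82 -> [-1, 2, -59, 52, 52, -82]
8. PUSH -94 -> [-1, 2, -59, 52, 52, -82, -94]

[-1, 2, -59, 52, 52, -82, -94]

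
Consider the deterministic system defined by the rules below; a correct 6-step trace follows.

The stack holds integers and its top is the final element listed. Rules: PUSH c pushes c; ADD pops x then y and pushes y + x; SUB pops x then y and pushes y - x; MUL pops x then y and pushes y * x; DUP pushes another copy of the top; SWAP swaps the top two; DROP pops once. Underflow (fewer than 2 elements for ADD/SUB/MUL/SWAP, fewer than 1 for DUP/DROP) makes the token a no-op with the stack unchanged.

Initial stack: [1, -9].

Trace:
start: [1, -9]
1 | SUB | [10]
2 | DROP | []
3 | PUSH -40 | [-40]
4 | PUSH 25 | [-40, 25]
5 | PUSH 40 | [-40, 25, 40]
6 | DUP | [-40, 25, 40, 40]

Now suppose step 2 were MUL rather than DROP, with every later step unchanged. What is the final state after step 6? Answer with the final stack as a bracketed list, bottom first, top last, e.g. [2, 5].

(re-executing from step 2 with the substitution; state before step 2: [10])
2 | MUL | [10]
3 | PUSH -40 | [10, -40]
4 | PUSH 25 | [10, -40, 25]
5 | PUSH 40 | [10, -40, 25, 40]
6 | DUP | [10, -40, 25, 40, 40]

[10, -40, 25, 40, 40]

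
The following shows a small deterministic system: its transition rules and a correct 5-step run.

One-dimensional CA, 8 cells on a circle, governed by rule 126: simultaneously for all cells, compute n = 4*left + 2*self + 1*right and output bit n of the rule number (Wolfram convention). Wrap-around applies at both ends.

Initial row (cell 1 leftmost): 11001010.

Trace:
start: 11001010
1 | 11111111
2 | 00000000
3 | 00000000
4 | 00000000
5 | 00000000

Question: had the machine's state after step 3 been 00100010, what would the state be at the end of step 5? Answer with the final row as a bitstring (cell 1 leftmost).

11011101

state after step 3 := 00100010
4 | 01110111
5 | 11011101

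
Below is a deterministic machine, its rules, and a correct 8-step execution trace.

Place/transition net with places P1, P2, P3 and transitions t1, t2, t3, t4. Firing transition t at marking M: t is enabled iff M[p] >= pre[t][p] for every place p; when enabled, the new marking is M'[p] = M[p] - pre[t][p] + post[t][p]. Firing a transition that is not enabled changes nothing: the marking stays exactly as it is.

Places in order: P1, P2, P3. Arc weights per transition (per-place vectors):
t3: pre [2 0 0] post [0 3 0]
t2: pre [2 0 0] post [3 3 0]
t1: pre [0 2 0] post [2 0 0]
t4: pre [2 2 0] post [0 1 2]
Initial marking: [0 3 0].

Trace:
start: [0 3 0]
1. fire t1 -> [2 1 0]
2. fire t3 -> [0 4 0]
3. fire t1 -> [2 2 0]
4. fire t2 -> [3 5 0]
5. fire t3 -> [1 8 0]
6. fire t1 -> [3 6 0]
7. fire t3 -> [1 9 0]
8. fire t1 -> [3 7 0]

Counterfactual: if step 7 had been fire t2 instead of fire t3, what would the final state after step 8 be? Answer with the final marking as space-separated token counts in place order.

6 7 0

(re-executing from step 7 with the substitution; state before step 7: [3 6 0])
7. fire t2 -> [4 9 0]
8. fire t1 -> [6 7 0]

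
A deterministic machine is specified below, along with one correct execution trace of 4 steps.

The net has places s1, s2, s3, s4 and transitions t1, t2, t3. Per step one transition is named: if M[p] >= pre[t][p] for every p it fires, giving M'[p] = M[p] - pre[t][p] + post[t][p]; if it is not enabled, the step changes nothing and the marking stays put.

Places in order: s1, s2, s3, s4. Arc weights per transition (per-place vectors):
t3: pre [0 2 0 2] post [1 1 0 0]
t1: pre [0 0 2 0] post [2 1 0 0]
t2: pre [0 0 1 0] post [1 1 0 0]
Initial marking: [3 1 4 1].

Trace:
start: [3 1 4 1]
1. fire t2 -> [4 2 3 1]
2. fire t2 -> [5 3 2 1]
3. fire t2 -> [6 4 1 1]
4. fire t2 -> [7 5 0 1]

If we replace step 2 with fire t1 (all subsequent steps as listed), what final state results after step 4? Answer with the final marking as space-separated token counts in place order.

(re-executing from step 2 with the substitution; state before step 2: [4 2 3 1])
2. fire t1 -> [6 3 1 1]
3. fire t2 -> [7 4 0 1]
4. fire t2 -> [7 4 0 1]

7 4 0 1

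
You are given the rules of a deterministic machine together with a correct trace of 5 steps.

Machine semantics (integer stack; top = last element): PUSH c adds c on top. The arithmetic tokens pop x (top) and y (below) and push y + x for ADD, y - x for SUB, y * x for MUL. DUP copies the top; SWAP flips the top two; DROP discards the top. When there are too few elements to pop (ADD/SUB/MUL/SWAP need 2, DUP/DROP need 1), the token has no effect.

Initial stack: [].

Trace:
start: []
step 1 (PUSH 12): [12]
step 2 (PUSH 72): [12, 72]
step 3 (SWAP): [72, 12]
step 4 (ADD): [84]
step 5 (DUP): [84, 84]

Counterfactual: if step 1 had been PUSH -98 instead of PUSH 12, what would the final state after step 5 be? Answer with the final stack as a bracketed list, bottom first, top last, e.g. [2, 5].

[-26, -26]

(re-executing from step 1 with the substitution; state before step 1: [])
step 1 (PUSH -98): [-98]
step 2 (PUSH 72): [-98, 72]
step 3 (SWAP): [72, -98]
step 4 (ADD): [-26]
step 5 (DUP): [-26, -26]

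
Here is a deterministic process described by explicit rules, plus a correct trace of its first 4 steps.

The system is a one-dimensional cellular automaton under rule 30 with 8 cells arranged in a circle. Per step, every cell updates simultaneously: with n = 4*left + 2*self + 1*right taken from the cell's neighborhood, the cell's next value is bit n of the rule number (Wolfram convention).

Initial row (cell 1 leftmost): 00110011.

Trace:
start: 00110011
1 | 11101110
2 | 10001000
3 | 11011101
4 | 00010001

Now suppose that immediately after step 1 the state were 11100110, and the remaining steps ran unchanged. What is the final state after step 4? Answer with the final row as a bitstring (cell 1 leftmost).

00001110

state after step 1 := 11100110
2 | 10011100
3 | 11110011
4 | 00001110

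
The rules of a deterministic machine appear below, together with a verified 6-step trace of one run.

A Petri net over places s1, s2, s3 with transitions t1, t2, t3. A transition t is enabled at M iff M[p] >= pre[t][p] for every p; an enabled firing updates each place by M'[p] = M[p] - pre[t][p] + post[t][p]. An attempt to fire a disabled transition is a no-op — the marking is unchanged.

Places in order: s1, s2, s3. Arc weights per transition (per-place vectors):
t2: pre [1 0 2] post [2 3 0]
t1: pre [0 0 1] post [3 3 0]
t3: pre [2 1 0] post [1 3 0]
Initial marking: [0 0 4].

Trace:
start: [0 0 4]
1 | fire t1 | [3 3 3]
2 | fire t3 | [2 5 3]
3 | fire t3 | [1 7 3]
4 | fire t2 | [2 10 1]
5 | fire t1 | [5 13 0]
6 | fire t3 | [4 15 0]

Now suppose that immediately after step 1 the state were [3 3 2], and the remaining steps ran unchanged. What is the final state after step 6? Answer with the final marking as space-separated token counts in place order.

state after step 1 := [3 3 2]
2 | fire t3 | [2 5 2]
3 | fire t3 | [1 7 2]
4 | fire t2 | [2 10 0]
5 | fire t1 | [2 10 0]
6 | fire t3 | [1 12 0]

1 12 0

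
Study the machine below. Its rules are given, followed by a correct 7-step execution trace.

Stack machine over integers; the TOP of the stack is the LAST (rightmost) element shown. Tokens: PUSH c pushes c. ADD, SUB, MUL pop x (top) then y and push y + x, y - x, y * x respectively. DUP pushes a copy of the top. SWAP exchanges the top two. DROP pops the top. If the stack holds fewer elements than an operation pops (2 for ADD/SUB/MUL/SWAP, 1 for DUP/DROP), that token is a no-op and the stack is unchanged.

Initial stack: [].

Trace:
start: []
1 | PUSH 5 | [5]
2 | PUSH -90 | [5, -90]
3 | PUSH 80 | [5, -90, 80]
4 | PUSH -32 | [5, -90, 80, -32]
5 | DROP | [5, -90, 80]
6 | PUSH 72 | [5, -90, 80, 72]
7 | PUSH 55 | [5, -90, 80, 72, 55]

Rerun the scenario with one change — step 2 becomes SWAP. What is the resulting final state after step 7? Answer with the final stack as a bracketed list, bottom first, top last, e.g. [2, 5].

[5, 80, 72, 55]

(re-executing from step 2 with the substitution; state before step 2: [5])
2 | SWAP | [5]
3 | PUSH 80 | [5, 80]
4 | PUSH -32 | [5, 80, -32]
5 | DROP | [5, 80]
6 | PUSH 72 | [5, 80, 72]
7 | PUSH 55 | [5, 80, 72, 55]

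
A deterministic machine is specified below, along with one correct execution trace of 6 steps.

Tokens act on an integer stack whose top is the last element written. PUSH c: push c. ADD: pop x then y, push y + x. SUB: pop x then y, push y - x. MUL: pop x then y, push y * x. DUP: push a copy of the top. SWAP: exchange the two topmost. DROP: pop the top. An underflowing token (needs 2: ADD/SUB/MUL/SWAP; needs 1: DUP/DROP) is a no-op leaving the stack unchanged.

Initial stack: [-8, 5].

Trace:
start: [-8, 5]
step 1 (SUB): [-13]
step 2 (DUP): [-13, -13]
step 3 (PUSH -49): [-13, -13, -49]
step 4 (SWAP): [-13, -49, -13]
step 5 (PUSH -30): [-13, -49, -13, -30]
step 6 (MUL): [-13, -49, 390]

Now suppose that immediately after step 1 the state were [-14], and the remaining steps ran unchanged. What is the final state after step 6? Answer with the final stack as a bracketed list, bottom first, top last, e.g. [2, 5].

[-14, -49, 420]

state after step 1 := [-14]
step 2 (DUP): [-14, -14]
step 3 (PUSH -49): [-14, -14, -49]
step 4 (SWAP): [-14, -49, -14]
step 5 (PUSH -30): [-14, -49, -14, -30]
step 6 (MUL): [-14, -49, 420]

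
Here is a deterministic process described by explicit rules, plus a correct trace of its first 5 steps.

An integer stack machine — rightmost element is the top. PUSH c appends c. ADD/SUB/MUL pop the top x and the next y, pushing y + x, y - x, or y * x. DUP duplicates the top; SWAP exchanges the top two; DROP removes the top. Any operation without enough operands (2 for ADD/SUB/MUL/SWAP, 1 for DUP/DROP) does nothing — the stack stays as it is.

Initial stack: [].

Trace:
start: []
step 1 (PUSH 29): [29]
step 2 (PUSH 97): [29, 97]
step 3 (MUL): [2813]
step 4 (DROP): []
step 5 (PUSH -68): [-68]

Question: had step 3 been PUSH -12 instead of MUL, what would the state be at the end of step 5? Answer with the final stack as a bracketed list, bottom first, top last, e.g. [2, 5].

[29, 97, -68]

(re-executing from step 3 with the substitution; state before step 3: [29, 97])
step 3 (PUSH -12): [29, 97, -12]
step 4 (DROP): [29, 97]
step 5 (PUSH -68): [29, 97, -68]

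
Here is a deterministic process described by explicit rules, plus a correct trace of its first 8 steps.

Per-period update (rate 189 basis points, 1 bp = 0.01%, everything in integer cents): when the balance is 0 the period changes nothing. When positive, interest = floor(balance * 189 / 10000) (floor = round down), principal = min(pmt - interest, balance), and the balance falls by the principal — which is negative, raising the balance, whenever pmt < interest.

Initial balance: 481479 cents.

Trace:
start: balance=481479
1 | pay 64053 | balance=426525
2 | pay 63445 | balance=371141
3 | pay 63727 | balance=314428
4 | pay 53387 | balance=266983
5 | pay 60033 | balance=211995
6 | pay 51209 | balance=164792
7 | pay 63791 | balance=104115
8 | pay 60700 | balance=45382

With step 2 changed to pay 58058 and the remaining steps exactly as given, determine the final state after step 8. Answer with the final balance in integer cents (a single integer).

51411

(re-executing from step 2 with the substitution; state before step 2: balance=426525)
2 | pay 58058 | balance=376528
3 | pay 63727 | balance=319917
4 | pay 53387 | balance=272576
5 | pay 60033 | balance=217694
6 | pay 51209 | balance=170599
7 | pay 63791 | balance=110032
8 | pay 60700 | balance=51411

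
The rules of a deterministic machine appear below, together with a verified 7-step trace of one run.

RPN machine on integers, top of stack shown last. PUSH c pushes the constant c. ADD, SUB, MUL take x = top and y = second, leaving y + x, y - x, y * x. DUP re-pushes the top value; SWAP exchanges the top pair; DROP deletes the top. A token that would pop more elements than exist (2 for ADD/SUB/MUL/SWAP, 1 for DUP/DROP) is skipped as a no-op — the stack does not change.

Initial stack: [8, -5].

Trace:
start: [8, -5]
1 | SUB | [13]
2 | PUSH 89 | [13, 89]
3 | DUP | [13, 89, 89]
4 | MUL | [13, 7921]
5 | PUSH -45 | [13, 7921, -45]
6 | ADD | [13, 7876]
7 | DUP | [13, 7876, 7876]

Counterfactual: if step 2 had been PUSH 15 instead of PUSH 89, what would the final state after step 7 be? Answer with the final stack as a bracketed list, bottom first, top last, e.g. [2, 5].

(re-executing from step 2 with the substitution; state before step 2: [13])
2 | PUSH 15 | [13, 15]
3 | DUP | [13, 15, 15]
4 | MUL | [13, 225]
5 | PUSH -45 | [13, 225, -45]
6 | ADD | [13, 180]
7 | DUP | [13, 180, 180]

[13, 180, 180]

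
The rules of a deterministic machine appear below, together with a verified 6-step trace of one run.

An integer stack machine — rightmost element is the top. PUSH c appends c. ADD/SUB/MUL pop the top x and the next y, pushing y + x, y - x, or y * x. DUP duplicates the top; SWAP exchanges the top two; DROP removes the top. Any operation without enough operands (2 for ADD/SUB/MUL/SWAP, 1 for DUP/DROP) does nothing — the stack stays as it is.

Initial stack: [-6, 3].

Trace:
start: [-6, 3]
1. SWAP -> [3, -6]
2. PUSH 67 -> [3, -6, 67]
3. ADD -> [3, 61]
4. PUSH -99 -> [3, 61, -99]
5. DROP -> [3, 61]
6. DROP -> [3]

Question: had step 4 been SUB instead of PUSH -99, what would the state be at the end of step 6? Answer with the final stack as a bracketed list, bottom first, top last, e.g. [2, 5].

[]

(re-executing from step 4 with the substitution; state before step 4: [3, 61])
4. SUB -> [-58]
5. DROP -> []
6. DROP -> []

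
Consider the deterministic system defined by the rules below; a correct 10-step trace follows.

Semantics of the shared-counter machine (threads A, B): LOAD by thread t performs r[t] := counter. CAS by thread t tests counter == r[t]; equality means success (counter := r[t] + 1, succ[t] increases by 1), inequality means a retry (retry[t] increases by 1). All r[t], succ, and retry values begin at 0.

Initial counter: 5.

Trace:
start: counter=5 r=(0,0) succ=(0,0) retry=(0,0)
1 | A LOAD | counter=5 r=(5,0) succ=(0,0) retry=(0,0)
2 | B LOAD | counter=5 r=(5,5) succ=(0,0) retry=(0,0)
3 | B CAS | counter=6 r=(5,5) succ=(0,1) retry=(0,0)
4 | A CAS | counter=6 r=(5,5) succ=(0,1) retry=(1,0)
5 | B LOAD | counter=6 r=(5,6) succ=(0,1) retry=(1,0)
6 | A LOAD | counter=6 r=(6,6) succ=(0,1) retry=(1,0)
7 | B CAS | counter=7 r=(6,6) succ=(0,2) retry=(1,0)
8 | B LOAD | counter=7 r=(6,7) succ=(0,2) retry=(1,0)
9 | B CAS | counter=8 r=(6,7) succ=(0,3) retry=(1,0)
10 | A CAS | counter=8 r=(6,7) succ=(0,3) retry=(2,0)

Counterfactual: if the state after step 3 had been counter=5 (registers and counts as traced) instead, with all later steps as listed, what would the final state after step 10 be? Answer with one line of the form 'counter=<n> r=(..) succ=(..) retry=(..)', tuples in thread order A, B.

state after step 3 := counter=5 r=(5,5) succ=(0,1) retry=(0,0)
4 | A CAS | counter=6 r=(5,5) succ=(1,1) retry=(0,0)
5 | B LOAD | counter=6 r=(5,6) succ=(1,1) retry=(0,0)
6 | A LOAD | counter=6 r=(6,6) succ=(1,1) retry=(0,0)
7 | B CAS | counter=7 r=(6,6) succ=(1,2) retry=(0,0)
8 | B LOAD | counter=7 r=(6,7) succ=(1,2) retry=(0,0)
9 | B CAS | counter=8 r=(6,7) succ=(1,3) retry=(0,0)
10 | A CAS | counter=8 r=(6,7) succ=(1,3) retry=(1,0)

counter=8 r=(6,7) succ=(1,3) retry=(1,0)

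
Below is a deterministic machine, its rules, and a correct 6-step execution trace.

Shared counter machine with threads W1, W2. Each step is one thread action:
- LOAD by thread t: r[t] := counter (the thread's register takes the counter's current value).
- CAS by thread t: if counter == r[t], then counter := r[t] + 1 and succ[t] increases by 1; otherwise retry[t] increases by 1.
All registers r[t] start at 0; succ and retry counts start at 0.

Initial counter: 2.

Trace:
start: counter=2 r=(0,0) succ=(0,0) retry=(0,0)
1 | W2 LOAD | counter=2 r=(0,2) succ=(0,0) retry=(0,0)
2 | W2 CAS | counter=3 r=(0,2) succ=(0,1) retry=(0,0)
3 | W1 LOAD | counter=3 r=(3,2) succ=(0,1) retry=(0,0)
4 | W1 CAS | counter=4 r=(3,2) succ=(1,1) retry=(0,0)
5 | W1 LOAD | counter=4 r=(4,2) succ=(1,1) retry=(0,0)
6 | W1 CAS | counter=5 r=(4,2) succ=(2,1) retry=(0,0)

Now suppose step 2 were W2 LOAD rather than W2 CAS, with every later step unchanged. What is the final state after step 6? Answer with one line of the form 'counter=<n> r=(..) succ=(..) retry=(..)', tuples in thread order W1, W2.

(re-executing from step 2 with the substitution; state before step 2: counter=2 r=(0,2) succ=(0,0) retry=(0,0))
2 | W2 LOAD | counter=2 r=(0,2) succ=(0,0) retry=(0,0)
3 | W1 LOAD | counter=2 r=(2,2) succ=(0,0) retry=(0,0)
4 | W1 CAS | counter=3 r=(2,2) succ=(1,0) retry=(0,0)
5 | W1 LOAD | counter=3 r=(3,2) succ=(1,0) retry=(0,0)
6 | W1 CAS | counter=4 r=(3,2) succ=(2,0) retry=(0,0)

counter=4 r=(3,2) succ=(2,0) retry=(0,0)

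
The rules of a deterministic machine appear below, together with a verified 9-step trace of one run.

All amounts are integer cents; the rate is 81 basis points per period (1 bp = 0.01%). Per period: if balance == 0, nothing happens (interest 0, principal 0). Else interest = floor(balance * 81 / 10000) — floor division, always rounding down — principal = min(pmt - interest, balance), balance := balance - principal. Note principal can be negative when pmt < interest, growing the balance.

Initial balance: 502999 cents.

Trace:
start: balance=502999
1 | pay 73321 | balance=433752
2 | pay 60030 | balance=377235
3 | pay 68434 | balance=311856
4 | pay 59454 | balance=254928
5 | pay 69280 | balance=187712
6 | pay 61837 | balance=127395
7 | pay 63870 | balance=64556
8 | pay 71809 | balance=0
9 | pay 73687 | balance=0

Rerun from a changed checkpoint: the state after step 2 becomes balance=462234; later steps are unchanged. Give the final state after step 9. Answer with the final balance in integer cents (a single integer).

9465

state after step 2 := balance=462234
3 | pay 68434 | balance=397544
4 | pay 59454 | balance=341310
5 | pay 69280 | balance=274794
6 | pay 61837 | balance=215182
7 | pay 63870 | balance=153054
8 | pay 71809 | balance=82484
9 | pay 73687 | balance=9465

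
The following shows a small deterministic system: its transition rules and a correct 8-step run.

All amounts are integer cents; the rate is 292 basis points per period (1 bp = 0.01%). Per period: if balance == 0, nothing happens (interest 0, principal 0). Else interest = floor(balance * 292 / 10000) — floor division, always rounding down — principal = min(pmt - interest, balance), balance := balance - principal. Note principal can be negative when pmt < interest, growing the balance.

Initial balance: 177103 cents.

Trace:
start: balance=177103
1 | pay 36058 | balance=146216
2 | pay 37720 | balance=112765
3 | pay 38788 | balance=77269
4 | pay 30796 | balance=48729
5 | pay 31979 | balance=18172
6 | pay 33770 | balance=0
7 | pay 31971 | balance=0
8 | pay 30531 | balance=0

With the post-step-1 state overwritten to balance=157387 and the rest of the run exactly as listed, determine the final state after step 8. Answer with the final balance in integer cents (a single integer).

state after step 1 := balance=157387
2 | pay 37720 | balance=124262
3 | pay 38788 | balance=89102
4 | pay 30796 | balance=60907
5 | pay 31979 | balance=30706
6 | pay 33770 | balance=0
7 | pay 31971 | balance=0
8 | pay 30531 | balance=0

0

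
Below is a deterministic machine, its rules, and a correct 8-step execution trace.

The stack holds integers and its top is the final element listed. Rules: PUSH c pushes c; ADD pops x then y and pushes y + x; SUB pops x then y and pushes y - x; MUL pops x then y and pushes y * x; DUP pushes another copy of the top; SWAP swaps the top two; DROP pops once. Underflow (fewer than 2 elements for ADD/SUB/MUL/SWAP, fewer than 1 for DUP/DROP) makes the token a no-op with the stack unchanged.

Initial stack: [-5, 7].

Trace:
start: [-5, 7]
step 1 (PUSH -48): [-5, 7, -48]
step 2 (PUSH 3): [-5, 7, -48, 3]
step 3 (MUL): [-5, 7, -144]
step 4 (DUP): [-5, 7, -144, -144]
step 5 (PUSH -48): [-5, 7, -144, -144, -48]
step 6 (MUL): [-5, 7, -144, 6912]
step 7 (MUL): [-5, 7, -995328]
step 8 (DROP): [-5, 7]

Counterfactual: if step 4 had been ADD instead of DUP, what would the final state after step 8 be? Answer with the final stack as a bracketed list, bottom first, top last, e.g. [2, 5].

[]

(re-executing from step 4 with the substitution; state before step 4: [-5, 7, -144])
step 4 (ADD): [-5, -137]
step 5 (PUSH -48): [-5, -137, -48]
step 6 (MUL): [-5, 6576]
step 7 (MUL): [-32880]
step 8 (DROP): []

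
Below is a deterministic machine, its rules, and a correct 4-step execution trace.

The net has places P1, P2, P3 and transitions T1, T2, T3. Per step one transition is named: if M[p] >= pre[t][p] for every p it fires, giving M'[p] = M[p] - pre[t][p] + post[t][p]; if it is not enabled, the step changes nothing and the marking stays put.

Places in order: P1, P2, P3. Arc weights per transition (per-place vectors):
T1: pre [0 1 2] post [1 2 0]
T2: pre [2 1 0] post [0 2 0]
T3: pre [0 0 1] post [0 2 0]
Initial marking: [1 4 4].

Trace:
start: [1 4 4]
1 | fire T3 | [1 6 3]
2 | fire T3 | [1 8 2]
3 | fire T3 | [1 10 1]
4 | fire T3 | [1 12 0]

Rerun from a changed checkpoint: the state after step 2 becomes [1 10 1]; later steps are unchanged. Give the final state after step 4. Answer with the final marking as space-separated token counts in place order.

1 12 0

state after step 2 := [1 10 1]
3 | fire T3 | [1 12 0]
4 | fire T3 | [1 12 0]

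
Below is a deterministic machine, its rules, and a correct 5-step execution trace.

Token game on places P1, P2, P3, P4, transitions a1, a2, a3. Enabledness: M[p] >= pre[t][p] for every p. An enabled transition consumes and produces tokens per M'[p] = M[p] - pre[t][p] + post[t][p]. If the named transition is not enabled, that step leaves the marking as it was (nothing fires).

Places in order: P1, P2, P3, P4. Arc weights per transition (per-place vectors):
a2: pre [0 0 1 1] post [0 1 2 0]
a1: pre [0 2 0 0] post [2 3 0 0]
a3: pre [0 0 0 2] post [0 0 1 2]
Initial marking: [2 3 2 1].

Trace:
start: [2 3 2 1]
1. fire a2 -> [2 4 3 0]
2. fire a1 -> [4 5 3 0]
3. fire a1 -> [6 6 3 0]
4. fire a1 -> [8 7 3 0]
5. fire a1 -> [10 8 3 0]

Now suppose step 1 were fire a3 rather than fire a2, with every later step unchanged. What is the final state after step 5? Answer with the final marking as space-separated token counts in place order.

10 7 2 1

(re-executing from step 1 with the substitution; state before step 1: [2 3 2 1])
1. fire a3 -> [2 3 2 1]
2. fire a1 -> [4 4 2 1]
3. fire a1 -> [6 5 2 1]
4. fire a1 -> [8 6 2 1]
5. fire a1 -> [10 7 2 1]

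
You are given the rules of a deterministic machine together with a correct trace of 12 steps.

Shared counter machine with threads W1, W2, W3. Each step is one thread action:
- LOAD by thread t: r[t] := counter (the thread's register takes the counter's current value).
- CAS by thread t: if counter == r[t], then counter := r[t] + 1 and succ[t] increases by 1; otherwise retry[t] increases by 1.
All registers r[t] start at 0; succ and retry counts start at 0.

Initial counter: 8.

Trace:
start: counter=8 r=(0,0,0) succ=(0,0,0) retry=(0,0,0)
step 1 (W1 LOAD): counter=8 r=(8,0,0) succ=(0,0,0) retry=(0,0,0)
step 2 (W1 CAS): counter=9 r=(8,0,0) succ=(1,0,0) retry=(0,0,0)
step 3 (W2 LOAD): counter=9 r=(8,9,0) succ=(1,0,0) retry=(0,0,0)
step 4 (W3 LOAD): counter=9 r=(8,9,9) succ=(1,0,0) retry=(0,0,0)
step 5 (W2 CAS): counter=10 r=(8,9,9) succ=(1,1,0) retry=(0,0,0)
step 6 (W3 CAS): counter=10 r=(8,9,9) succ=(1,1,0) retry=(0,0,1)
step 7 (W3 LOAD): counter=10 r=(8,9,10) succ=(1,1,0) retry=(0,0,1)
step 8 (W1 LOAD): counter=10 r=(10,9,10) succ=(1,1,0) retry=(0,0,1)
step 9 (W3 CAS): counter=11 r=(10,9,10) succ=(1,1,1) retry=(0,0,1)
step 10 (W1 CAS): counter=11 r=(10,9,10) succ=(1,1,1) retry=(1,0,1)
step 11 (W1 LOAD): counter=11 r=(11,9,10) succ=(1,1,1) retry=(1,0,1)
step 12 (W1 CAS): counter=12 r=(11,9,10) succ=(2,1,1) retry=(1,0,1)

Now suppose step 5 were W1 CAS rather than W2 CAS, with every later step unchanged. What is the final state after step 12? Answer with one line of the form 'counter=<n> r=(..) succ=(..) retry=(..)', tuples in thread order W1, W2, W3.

counter=12 r=(11,9,10) succ=(2,0,2) retry=(2,0,0)

(re-executing from step 5 with the substitution; state before step 5: counter=9 r=(8,9,9) succ=(1,0,0) retry=(0,0,0))
step 5 (W1 CAS): counter=9 r=(8,9,9) succ=(1,0,0) retry=(1,0,0)
step 6 (W3 CAS): counter=10 r=(8,9,9) succ=(1,0,1) retry=(1,0,0)
step 7 (W3 LOAD): counter=10 r=(8,9,10) succ=(1,0,1) retry=(1,0,0)
step 8 (W1 LOAD): counter=10 r=(10,9,10) succ=(1,0,1) retry=(1,0,0)
step 9 (W3 CAS): counter=11 r=(10,9,10) succ=(1,0,2) retry=(1,0,0)
step 10 (W1 CAS): counter=11 r=(10,9,10) succ=(1,0,2) retry=(2,0,0)
step 11 (W1 LOAD): counter=11 r=(11,9,10) succ=(1,0,2) retry=(2,0,0)
step 12 (W1 CAS): counter=12 r=(11,9,10) succ=(2,0,2) retry=(2,0,0)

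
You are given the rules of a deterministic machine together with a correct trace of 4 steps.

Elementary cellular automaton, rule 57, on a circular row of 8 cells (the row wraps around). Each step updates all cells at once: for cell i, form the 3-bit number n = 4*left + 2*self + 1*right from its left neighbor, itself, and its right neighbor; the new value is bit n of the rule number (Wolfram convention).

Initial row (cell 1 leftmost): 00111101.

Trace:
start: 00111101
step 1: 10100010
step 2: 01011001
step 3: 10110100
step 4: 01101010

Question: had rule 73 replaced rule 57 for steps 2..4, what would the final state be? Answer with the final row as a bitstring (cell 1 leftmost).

00101010

(re-executing steps 2..4 under rule 73; state before step 2: 10100010)
step 2: 00001000
step 3: 11100011
step 4: 00101010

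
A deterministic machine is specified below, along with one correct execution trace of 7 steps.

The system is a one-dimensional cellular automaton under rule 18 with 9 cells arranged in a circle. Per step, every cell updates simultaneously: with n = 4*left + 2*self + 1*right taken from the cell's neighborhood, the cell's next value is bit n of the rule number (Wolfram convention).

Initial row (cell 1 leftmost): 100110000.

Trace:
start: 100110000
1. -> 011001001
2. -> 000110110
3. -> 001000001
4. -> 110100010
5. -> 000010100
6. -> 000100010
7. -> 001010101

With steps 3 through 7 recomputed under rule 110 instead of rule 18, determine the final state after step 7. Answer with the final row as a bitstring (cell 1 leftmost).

111011000

(re-executing steps 3..7 under rule 110; state before step 3: 000110110)
3. -> 001111110
4. -> 011000010
5. -> 111000110
6. -> 101001111
7. -> 111011000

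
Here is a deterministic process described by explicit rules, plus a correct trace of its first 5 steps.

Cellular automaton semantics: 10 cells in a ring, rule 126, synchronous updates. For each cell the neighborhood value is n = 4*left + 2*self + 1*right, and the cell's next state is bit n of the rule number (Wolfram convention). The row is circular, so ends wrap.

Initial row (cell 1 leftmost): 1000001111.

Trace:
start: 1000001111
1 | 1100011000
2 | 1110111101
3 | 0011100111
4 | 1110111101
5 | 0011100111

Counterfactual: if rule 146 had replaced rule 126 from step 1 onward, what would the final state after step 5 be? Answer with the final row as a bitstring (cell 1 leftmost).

(re-executing steps 1..5 under rule 146; state before step 1: 1000001111)
1 | 0100010111
2 | 0010100010
3 | 0100010101
4 | 0010100000
5 | 0100010000

0100010000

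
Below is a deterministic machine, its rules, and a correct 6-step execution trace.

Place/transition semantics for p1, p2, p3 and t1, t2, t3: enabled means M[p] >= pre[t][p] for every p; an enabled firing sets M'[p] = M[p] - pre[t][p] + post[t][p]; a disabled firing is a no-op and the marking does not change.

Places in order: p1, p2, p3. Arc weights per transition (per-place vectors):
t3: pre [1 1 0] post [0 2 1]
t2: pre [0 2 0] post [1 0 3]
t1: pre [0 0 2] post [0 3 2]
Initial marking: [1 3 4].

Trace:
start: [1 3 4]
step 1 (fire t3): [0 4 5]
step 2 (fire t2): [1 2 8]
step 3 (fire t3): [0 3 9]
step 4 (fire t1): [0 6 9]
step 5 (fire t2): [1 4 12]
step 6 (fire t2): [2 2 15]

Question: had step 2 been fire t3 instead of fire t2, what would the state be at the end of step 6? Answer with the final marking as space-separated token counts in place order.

2 3 11

(re-executing from step 2 with the substitution; state before step 2: [0 4 5])
step 2 (fire t3): [0 4 5]
step 3 (fire t3): [0 4 5]
step 4 (fire t1): [0 7 5]
step 5 (fire t2): [1 5 8]
step 6 (fire t2): [2 3 11]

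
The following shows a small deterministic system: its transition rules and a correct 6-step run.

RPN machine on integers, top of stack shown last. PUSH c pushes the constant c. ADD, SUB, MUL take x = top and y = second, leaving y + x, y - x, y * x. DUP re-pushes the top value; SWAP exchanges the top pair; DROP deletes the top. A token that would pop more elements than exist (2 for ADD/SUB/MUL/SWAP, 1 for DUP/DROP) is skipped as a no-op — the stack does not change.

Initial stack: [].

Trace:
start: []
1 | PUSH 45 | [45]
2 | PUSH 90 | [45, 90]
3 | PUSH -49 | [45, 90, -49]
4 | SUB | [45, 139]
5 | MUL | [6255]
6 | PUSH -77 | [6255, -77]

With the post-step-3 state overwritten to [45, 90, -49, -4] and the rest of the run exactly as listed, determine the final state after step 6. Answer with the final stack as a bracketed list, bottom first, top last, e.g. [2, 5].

state after step 3 := [45, 90, -49, -4]
4 | SUB | [45, 90, -45]
5 | MUL | [45, -4050]
6 | PUSH -77 | [45, -4050, -77]

[45, -4050, -77]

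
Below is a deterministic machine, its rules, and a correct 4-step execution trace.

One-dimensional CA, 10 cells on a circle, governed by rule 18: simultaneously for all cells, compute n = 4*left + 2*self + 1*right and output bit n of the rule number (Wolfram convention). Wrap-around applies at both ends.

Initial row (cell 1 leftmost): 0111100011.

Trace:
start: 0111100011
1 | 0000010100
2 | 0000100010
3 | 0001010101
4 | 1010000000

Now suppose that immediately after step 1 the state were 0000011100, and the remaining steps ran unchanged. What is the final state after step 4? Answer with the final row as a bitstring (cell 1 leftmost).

1010000000

state after step 1 := 0000011100
2 | 0000100010
3 | 0001010101
4 | 1010000000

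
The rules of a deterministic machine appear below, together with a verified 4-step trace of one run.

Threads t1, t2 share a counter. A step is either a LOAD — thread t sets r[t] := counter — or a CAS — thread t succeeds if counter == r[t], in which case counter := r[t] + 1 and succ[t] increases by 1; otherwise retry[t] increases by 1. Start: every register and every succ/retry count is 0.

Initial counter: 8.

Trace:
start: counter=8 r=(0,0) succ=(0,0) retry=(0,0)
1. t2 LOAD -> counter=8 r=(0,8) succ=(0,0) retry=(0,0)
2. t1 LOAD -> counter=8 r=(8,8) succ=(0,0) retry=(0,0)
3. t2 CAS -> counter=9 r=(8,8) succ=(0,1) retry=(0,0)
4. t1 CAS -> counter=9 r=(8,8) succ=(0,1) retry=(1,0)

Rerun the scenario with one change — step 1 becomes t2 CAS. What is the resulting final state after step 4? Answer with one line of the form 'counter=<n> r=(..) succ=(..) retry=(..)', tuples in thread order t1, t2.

(re-executing from step 1 with the substitution; state before step 1: counter=8 r=(0,0) succ=(0,0) retry=(0,0))
1. t2 CAS -> counter=8 r=(0,0) succ=(0,0) retry=(0,1)
2. t1 LOAD -> counter=8 r=(8,0) succ=(0,0) retry=(0,1)
3. t2 CAS -> counter=8 r=(8,0) succ=(0,0) retry=(0,2)
4. t1 CAS -> counter=9 r=(8,0) succ=(1,0) retry=(0,2)

counter=9 r=(8,0) succ=(1,0) retry=(0,2)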